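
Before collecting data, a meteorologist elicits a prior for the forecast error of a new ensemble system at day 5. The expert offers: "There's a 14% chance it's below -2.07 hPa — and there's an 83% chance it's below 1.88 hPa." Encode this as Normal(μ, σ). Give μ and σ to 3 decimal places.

For Normal(μ,σ), the p-quantile is μ + z_p·σ. Here z_{0.14} = -1.08, z_{0.83} = 0.9542.
So -2.07 = μ − 1.08σ and 1.88 = μ + 0.9542σ.
Subtracting: σ = (1.88 − -2.07)/(0.9542 − (-1.08)) = 1.942.
Then μ = -2.07 − (-1.08)·1.942 = 0.027.

μ = 0.027, σ = 1.942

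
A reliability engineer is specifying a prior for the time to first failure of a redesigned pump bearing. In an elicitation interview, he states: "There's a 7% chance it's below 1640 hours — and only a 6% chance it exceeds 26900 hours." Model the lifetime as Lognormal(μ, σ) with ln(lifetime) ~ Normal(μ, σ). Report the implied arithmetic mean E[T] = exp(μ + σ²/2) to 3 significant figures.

E[T] ≈ 9810 hours

If T ~ Lognormal(μ,σ) then ln T ~ Normal(μ,σ), so the p-quantile of ln T is μ + z_p·σ.
ln(1640) = 7.402 and ln(26900) = 10.2; z_{0.07} = -1.476, z_{0.94} = 1.555.
σ = (10.2 − 7.402)/(1.555 − (-1.476)) = 0.923.
μ = 7.402 − (-1.476)·0.923 = 8.765.
E[T] = exp(μ + σ²/2) = exp(8.765 + 0.4260) = 9810 hours.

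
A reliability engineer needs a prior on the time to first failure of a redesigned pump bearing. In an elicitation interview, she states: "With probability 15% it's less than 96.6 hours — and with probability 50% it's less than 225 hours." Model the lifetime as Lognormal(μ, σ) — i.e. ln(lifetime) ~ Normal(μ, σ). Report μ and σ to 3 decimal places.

μ ≈ 5.416, σ ≈ 0.816

If T ~ Lognormal(μ,σ) then ln T ~ Normal(μ,σ), so the p-quantile of ln T is μ + z_p·σ.
ln(96.6) = 4.571 and ln(225) = 5.416; z_{0.15} = -1.036, z_{0.5} = 0.
σ = (5.416 − 4.571)/(0 − (-1.036)) = 0.816.
μ = 4.571 − (-1.036)·0.816 = 5.416.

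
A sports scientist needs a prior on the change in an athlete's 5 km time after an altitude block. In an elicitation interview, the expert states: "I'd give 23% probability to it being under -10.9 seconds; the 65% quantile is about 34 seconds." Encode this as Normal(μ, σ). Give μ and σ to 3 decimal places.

μ = 18.610, σ = 39.941

For Normal(μ,σ), the p-quantile is μ + z_p·σ. Here z_{0.23} = -0.7388, z_{0.65} = 0.3853.
So -10.9 = μ − 0.7388σ and 34 = μ + 0.3853σ.
Subtracting: σ = (34 − -10.9)/(0.3853 − (-0.7388)) = 39.941.
Then μ = -10.9 − (-0.7388)·39.941 = 18.610.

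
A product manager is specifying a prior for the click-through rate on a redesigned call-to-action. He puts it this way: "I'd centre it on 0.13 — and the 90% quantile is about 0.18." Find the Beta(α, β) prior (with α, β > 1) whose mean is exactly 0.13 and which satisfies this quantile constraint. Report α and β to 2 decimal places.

α ≈ 10.26, β ≈ 68.69

With mean 0.13 fixed, write α = 0.13s, β = 0.87s where s = α+β.
Need P(θ < 0.18) = 0.9 under Beta(0.13s, 0.87s). Normal approximation: (q−m)/√(m(1−m)/s) ≈ z_{0.9} = 1.28, so s ≈ 0.13·0.87·(1.28)²/(0.18−0.13)² = 74.3.
At s = 74.3: P(θ<0.18) ≈ 0.894. Adjusting to match 0.9 gives s ≈ 78.96.
So α = 0.13·78.96 ≈ 10.26, β = 0.87·78.96 ≈ 68.69.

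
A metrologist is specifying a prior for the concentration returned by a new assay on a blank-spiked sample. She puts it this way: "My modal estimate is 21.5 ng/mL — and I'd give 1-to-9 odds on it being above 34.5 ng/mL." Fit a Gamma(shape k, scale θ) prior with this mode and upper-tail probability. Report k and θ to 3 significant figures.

k ≈ 9.4, θ ≈ 2.56

Gamma(k,θ) with k>1 has mode (k−1)θ, so θ = 21.5/(k−1).
Need P(X < 34.5) = 0.9 with θ tied to k this way. Start at k = 2, θ = 21.5: P(X<34.5) ≈ 0.477.
Too low — raise k to concentrate. Iterating converges to k ≈ 9.4.
Then θ = 21.5/(9.4−1) ≈ 2.56.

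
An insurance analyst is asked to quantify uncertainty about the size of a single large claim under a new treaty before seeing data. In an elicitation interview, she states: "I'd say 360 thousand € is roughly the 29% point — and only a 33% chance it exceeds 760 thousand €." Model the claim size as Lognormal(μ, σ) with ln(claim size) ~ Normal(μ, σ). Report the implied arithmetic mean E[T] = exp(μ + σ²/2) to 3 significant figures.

E[T] ≈ 724 thousand €

If T ~ Lognormal(μ,σ) then ln T ~ Normal(μ,σ), so the p-quantile of ln T is μ + z_p·σ.
ln(360) = 5.886 and ln(760) = 6.633; z_{0.29} = -0.5534, z_{0.67} = 0.4399.
σ = (6.633 − 5.886)/(0.4399 − (-0.5534)) = 0.752.
μ = 5.886 − (-0.5534)·0.752 = 6.302.
E[T] = exp(μ + σ²/2) = exp(6.302 + 0.2829) = 724 thousand €.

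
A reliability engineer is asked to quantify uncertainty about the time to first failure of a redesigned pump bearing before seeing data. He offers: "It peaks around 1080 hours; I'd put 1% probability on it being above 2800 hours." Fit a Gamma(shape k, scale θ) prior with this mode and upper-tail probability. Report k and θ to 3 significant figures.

Gamma(k,θ) with k>1 has mode (k−1)θ, so θ = 1080/(k−1).
Need P(X < 2800) = 0.99 with θ tied to k this way. Start at k = 2, θ = 1080: P(X<2800) ≈ 0.731.
Too low — raise k to concentrate. Iterating converges to k ≈ 6.13.
Then θ = 1080/(6.13−1) ≈ 211.

k ≈ 6.13, θ ≈ 211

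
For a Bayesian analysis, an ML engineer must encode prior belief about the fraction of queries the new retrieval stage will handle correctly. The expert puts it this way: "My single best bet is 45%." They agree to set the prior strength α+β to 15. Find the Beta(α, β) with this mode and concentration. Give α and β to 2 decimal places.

For α,β > 1 the Beta mode is (α−1)/(α+β−2). With α+β = 15, the mode is (α−1)/13.
Set (α−1)/13 = 0.45 → α = 1 + 0.45·13 = 6.85.
β = 15 − α = 8.15.

α = 6.85, β = 8.15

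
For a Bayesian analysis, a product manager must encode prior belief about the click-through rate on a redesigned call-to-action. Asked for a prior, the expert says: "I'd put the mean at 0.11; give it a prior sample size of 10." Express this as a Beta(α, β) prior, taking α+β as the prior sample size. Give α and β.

Under the effective-sample-size interpretation, Beta(α, β) has prior mean α/(α+β) and prior sample size α+β.
So α+β = 10 and α/(α+β) = 0.11, giving α = 0.11·10 = 1.1 and β = 10 − 1.1 = 8.9.

α = 1.1, β = 8.9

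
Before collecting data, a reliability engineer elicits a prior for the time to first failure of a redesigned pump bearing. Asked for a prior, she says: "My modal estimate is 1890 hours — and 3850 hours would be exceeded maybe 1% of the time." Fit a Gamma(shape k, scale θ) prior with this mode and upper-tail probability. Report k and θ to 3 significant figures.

Gamma(k,θ) with k>1 has mode (k−1)θ, so θ = 1890/(k−1).
Need P(X < 3850) = 0.99 with θ tied to k this way. Start at k = 2, θ = 1890: P(X<3850) ≈ 0.604.
Too low — raise k to concentrate. Iterating converges to k ≈ 10.7.
Then θ = 1890/(10.7−1) ≈ 195.

k ≈ 10.7, θ ≈ 195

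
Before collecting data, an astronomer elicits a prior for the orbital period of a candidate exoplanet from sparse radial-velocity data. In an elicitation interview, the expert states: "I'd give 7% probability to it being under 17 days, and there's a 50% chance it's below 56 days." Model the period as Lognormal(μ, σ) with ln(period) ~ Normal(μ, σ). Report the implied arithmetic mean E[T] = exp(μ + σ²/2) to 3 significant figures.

E[T] ≈ 77.6 days

If T ~ Lognormal(μ,σ) then ln T ~ Normal(μ,σ), so the p-quantile of ln T is μ + z_p·σ.
ln(17) = 2.833 and ln(56) = 4.025; z_{0.07} = -1.476, z_{0.5} = 0.
σ = (4.025 − 2.833)/(0 − (-1.476)) = 0.808.
μ = 2.833 − (-1.476)·0.808 = 4.025.
E[T] = exp(μ + σ²/2) = exp(4.025 + 0.3263) = 77.6 days.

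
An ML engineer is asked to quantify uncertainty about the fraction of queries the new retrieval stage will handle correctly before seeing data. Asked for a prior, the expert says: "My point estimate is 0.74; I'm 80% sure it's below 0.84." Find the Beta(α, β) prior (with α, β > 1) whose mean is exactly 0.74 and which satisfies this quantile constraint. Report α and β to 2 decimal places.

With mean 0.74 fixed, write α = 0.74s, β = 0.26s where s = α+β.
Need P(θ < 0.84) = 0.8 under Beta(0.74s, 0.26s). Normal approximation: (q−m)/√(m(1−m)/s) ≈ z_{0.8} = 0.842, so s ≈ 0.74·0.26·(0.842)²/(0.84−0.74)² = 13.6.
At s = 13.6: P(θ<0.84) ≈ 0.794. Adjusting to match 0.8 gives s ≈ 14.15.
So α = 0.74·14.15 ≈ 10.47, β = 0.26·14.15 ≈ 3.68.

α ≈ 10.47, β ≈ 3.68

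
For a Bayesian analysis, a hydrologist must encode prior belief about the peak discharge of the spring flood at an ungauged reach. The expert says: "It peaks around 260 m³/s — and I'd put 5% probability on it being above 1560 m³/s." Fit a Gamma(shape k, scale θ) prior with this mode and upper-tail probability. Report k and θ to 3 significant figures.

Gamma(k,θ) with k>1 has mode (k−1)θ, so θ = 260/(k−1).
Need P(X < 1560) = 0.95 with θ tied to k this way. Start at k = 2, θ = 260: P(X<1560) ≈ 0.983.
Too high — lower k to spread out. Iterating converges to k ≈ 1.71.
Then θ = 260/(1.71−1) ≈ 366.

k ≈ 1.71, θ ≈ 366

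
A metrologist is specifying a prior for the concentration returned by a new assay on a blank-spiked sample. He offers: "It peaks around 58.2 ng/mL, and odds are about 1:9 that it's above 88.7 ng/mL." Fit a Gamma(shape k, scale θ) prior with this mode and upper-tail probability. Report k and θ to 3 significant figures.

Gamma(k,θ) with k>1 has mode (k−1)θ, so θ = 58.2/(k−1).
Need P(X < 88.7) = 0.9 with θ tied to k this way. Start at k = 2, θ = 58.2: P(X<88.7) ≈ 0.450.
Too low — raise k to concentrate. Iterating converges to k ≈ 11.5.
Then θ = 58.2/(11.5−1) ≈ 5.54.

k ≈ 11.5, θ ≈ 5.54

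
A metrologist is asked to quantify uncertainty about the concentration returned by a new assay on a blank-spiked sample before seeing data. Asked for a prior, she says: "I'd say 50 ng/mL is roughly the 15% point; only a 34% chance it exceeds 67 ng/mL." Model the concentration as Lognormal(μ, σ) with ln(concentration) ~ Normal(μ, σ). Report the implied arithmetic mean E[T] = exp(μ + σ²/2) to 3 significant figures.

E[T] ≈ 62.9 ng/mL

If T ~ Lognormal(μ,σ) then ln T ~ Normal(μ,σ), so the p-quantile of ln T is μ + z_p·σ.
ln(50) = 3.912 and ln(67) = 4.205; z_{0.15} = -1.036, z_{0.66} = 0.4125.
σ = (4.205 − 3.912)/(0.4125 − (-1.036)) = 0.202.
μ = 3.912 − (-1.036)·0.202 = 4.121.
E[T] = exp(μ + σ²/2) = exp(4.121 + 0.0204) = 62.9 ng/mL.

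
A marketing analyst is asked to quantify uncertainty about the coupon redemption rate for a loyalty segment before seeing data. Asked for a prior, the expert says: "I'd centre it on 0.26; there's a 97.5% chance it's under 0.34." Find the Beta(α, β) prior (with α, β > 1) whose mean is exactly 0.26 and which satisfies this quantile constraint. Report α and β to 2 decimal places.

With mean 0.26 fixed, write α = 0.26s, β = 0.74s where s = α+β.
Need P(θ < 0.34) = 0.975 under Beta(0.26s, 0.74s). Normal approximation: (q−m)/√(m(1−m)/s) ≈ z_{0.975} = 1.96, so s ≈ 0.26·0.74·(1.96)²/(0.34−0.26)² = 115.5.
At s = 115.5: P(θ<0.34) ≈ 0.970. Adjusting to match 0.975 gives s ≈ 125.09.
So α = 0.26·125.09 ≈ 32.52, β = 0.74·125.09 ≈ 92.57.

α ≈ 32.52, β ≈ 92.57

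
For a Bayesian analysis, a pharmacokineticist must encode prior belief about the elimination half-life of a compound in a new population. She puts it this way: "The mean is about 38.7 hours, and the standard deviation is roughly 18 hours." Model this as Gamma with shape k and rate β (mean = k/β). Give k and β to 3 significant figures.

For Gamma(k, rate β): mean = k/β, variance = k/β², so CV = 1/√k.
CV = SD/mean = 18/38.7 = 0.4651, hence k = 1/CV² = 4.62.
Then β = k/mean = 4.62/38.7 = 0.119.

k ≈ 4.62, β ≈ 0.119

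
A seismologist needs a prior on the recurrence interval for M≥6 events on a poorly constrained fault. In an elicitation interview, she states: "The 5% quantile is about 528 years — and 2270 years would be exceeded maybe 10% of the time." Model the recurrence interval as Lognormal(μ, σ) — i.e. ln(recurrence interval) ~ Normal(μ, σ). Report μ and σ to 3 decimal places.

If T ~ Lognormal(μ,σ) then ln T ~ Normal(μ,σ), so the p-quantile of ln T is μ + z_p·σ.
ln(528) = 6.269 and ln(2270) = 7.728; z_{0.05} = -1.645, z_{0.9} = 1.282.
σ = (7.728 − 6.269)/(1.282 − (-1.645)) = 0.498.
μ = 6.269 − (-1.645)·0.498 = 7.089.

μ ≈ 7.089, σ ≈ 0.498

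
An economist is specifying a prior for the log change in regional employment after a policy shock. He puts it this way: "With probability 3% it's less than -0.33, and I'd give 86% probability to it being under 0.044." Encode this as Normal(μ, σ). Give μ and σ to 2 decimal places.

For Normal(μ,σ), the p-quantile is μ + z_p·σ. Here z_{0.03} = -1.881, z_{0.86} = 1.08.
So -0.33 = μ − 1.881σ and 0.044 = μ + 1.08σ.
Subtracting: σ = (0.044 − -0.33)/(1.08 − (-1.881)) = 0.13.
Then μ = -0.33 − (-1.881)·0.13 = -0.09.

μ = -0.09, σ = 0.13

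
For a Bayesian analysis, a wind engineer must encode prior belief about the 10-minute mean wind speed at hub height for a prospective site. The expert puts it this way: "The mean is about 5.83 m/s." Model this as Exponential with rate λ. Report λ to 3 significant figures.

Exponential mean = 1/λ, so λ = 1/5.83 = 0.172.

λ ≈ 0.172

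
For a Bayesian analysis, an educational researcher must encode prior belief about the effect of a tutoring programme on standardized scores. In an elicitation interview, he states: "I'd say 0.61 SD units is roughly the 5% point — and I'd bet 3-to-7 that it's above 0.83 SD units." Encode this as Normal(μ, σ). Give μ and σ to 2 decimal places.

μ = 0.78, σ = 0.10

For Normal(μ,σ), the p-quantile is μ + z_p·σ. Here z_{0.05} = -1.645, z_{0.7} = 0.5244.
So 0.61 = μ − 1.645σ and 0.83 = μ + 0.5244σ.
Subtracting: σ = (0.83 − 0.61)/(0.5244 − (-1.645)) = 0.10.
Then μ = 0.61 − (-1.645)·0.10 = 0.78.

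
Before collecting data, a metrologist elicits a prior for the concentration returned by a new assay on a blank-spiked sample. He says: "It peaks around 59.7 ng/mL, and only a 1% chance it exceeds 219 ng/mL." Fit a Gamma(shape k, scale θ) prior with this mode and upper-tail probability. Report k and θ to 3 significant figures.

Gamma(k,θ) with k>1 has mode (k−1)θ, so θ = 59.7/(k−1).
Need P(X < 219) = 0.99 with θ tied to k this way. Start at k = 2, θ = 59.7: P(X<219) ≈ 0.881.
Too low — raise k to concentrate. Iterating converges to k ≈ 3.53.
Then θ = 59.7/(3.53−1) ≈ 23.6.

k ≈ 3.53, θ ≈ 23.6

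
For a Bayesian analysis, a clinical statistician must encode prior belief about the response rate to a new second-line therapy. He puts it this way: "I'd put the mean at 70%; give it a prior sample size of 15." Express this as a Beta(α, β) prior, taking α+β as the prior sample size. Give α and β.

Under the effective-sample-size interpretation, Beta(α, β) has prior mean α/(α+β) and prior sample size α+β.
So α+β = 15 and α/(α+β) = 0.7, giving α = 0.7·15 = 10.5 and β = 15 − 10.5 = 4.5.

α = 10.5, β = 4.5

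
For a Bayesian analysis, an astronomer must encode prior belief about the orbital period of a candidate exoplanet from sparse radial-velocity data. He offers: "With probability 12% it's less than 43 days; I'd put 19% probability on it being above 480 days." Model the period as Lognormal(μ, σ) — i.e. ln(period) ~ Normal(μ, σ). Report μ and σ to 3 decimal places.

μ ≈ 5.142, σ ≈ 1.175

If T ~ Lognormal(μ,σ) then ln T ~ Normal(μ,σ), so the p-quantile of ln T is μ + z_p·σ.
ln(43) = 3.761 and ln(480) = 6.174; z_{0.12} = -1.175, z_{0.81} = 0.8779.
σ = (6.174 − 3.761)/(0.8779 − (-1.175)) = 1.175.
μ = 3.761 − (-1.175)·1.175 = 5.142.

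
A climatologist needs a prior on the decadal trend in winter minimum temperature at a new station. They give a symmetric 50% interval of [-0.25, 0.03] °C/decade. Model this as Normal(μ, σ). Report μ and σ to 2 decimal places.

A symmetric 50% interval runs μ ± z·σ with z = 0.6745.
Half-width = 0.14, so σ = 0.14/0.6745 = 0.21.
μ is the interval midpoint, -0.11.

μ = -0.11, σ = 0.21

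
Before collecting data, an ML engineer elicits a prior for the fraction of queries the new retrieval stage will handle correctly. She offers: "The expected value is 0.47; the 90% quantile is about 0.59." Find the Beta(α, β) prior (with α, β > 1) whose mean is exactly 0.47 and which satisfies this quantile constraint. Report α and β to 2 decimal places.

With mean 0.47 fixed, write α = 0.47s, β = 0.53s where s = α+β.
Need P(θ < 0.59) = 0.9 under Beta(0.47s, 0.53s). Normal approximation: (q−m)/√(m(1−m)/s) ≈ z_{0.9} = 1.28, so s ≈ 0.47·0.53·(1.28)²/(0.59−0.47)² = 28.4.
At s = 28.4: P(θ<0.59) ≈ 0.900. Adjusting to match 0.9 gives s ≈ 28.30.
So α = 0.47·28.30 ≈ 13.30, β = 0.53·28.30 ≈ 15.00.

α ≈ 13.30, β ≈ 15.00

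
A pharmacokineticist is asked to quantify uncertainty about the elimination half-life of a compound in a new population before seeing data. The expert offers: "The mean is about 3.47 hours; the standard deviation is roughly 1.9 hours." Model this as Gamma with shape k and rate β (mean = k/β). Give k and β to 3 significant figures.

k ≈ 3.34, β ≈ 0.961

For Gamma(k, rate β): mean = k/β, variance = k/β², so CV = 1/√k.
CV = SD/mean = 1.9/3.47 = 0.5476, hence k = 1/CV² = 3.34.
Then β = k/mean = 3.34/3.47 = 0.961.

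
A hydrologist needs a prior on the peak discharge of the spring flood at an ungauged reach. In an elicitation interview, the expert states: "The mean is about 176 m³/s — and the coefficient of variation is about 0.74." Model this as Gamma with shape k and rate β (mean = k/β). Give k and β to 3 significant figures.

For Gamma(k, rate β): mean = k/β, variance = k/β², so CV = 1/√k.
CV = 0.74, hence k = 1/CV² = 1.83.
Then β = k/mean = 1.83/176 = 0.0104.

k ≈ 1.83, β ≈ 0.0104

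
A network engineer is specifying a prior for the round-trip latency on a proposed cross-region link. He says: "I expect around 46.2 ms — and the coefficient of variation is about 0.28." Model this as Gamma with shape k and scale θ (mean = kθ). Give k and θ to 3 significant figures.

For Gamma(k, scale θ): mean = kθ, variance = kθ², so CV = 1/√k.
CV = 0.28, hence k = 1/CV² = 12.8.
Then θ = mean/k = 46.2/12.8 = 3.62.

k ≈ 12.8, θ ≈ 3.62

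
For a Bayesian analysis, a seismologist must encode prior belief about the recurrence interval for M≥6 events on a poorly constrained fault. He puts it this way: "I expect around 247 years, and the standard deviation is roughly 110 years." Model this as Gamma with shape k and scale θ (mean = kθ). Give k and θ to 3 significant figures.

For Gamma(k, scale θ): mean = kθ, variance = kθ², so CV = 1/√k.
CV = SD/mean = 110/247 = 0.4453, hence k = 1/CV² = 5.04.
Then θ = mean/k = 247/5.04 = 49.

k ≈ 5.04, θ ≈ 49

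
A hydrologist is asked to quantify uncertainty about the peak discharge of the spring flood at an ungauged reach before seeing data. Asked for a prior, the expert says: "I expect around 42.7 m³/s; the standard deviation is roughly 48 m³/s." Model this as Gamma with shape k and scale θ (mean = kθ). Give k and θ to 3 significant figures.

For Gamma(k, scale θ): mean = kθ, variance = kθ², so CV = 1/√k.
CV = SD/mean = 48/42.7 = 1.124, hence k = 1/CV² = 0.791.
Then θ = mean/k = 42.7/0.791 = 54.

k ≈ 0.791, θ ≈ 54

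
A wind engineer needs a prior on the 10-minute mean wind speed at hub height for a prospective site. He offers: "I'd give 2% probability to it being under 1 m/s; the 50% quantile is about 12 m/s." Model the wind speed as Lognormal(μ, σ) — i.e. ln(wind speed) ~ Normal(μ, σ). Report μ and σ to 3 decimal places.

If T ~ Lognormal(μ,σ) then ln T ~ Normal(μ,σ), so the p-quantile of ln T is μ + z_p·σ.
ln(1) = 0 and ln(12) = 2.485; z_{0.02} = -2.054, z_{0.5} = 0.
σ = (2.485 − 0)/(0 − (-2.054)) = 1.210.
μ = 0 − (-2.054)·1.210 = 2.485.

μ ≈ 2.485, σ ≈ 1.210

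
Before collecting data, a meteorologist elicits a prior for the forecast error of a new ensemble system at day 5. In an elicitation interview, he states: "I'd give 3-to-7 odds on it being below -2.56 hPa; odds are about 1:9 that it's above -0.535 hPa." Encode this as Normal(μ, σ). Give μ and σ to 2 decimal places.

The p-quantile of Normal(μ,σ) is μ + z_p·σ, with z_{0.3} = -0.5244 and z_{0.9} = 1.282.
Eliminate σ: μ = (z₂·x₁ − z₁·x₂)/(z₂ − z₁) = (1.282·-2.56 − (-0.5244)·-0.535)/1.806 = -1.97.
Then σ = (x₂ − x₁)/(z₂ − z₁) = (-0.535 − -2.56)/1.806 = 1.12.

μ = -1.97, σ = 1.12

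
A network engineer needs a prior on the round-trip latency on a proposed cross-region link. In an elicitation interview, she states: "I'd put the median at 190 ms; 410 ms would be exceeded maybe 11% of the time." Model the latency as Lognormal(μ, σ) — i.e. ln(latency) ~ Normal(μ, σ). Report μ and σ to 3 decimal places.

μ ≈ 5.247, σ ≈ 0.627

If T ~ Lognormal(μ,σ) then ln T ~ Normal(μ,σ), so the p-quantile of ln T is μ + z_p·σ.
ln(190) = 5.247 and ln(410) = 6.016; z_{0.5} = 0, z_{0.89} = 1.227.
σ = (6.016 − 5.247)/(1.227 − (0)) = 0.627.
μ = 5.247 − (0)·0.627 = 5.247.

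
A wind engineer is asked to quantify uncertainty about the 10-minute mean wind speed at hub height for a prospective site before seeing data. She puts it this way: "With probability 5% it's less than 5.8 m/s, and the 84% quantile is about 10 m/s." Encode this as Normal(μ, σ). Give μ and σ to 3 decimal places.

The p-quantile of Normal(μ,σ) is μ + z_p·σ, with z_{0.05} = -1.645 and z_{0.84} = 0.9945.
Eliminate σ: μ = (z₂·x₁ − z₁·x₂)/(z₂ − z₁) = (0.9945·5.8 − (-1.645)·10)/2.639 = 8.417.
Then σ = (x₂ − x₁)/(z₂ − z₁) = (10 − 5.8)/2.639 = 1.591.

μ = 8.417, σ = 1.591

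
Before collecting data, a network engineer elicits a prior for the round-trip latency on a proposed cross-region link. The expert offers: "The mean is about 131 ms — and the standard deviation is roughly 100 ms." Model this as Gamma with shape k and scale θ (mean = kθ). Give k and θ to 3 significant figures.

k ≈ 1.72, θ ≈ 76.3

For Gamma(k, scale θ): mean = kθ, variance = kθ², so CV = 1/√k.
CV = SD/mean = 100/131 = 0.7634, hence k = 1/CV² = 1.72.
Then θ = mean/k = 131/1.72 = 76.3.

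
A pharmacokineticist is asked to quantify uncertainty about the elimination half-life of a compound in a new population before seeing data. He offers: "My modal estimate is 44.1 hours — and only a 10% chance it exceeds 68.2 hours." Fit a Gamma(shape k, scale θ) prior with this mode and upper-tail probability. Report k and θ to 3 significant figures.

k ≈ 10.8, θ ≈ 4.48

Gamma(k,θ) with k>1 has mode (k−1)θ, so θ = 44.1/(k−1).
Need P(X < 68.2) = 0.9 with θ tied to k this way. Start at k = 2, θ = 44.1: P(X<68.2) ≈ 0.458.
Too low — raise k to concentrate. Iterating converges to k ≈ 10.8.
Then θ = 44.1/(10.8−1) ≈ 4.48.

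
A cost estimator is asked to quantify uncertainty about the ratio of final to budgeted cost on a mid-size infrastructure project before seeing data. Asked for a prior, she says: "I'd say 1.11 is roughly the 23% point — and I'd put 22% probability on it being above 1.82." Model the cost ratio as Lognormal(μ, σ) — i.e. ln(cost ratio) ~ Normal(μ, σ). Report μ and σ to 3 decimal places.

If T ~ Lognormal(μ,σ) then ln T ~ Normal(μ,σ), so the p-quantile of ln T is μ + z_p·σ.
ln(1.11) = 0.1044 and ln(1.82) = 0.5988; z_{0.23} = -0.7388, z_{0.78} = 0.7722.
σ = (0.5988 − 0.1044)/(0.7722 − (-0.7388)) = 0.327.
μ = 0.1044 − (-0.7388)·0.327 = 0.346.

μ ≈ 0.346, σ ≈ 0.327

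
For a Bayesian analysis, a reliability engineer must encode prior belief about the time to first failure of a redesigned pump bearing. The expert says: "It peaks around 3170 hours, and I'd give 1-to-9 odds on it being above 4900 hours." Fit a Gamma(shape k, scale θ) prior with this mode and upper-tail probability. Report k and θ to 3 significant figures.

k ≈ 10.9, θ ≈ 322

Gamma(k,θ) with k>1 has mode (k−1)θ, so θ = 3170/(k−1).
Need P(X < 4900) = 0.9 with θ tied to k this way. Start at k = 2, θ = 3170: P(X<4900) ≈ 0.457.
Too low — raise k to concentrate. Iterating converges to k ≈ 10.9.
Then θ = 3170/(10.9−1) ≈ 322.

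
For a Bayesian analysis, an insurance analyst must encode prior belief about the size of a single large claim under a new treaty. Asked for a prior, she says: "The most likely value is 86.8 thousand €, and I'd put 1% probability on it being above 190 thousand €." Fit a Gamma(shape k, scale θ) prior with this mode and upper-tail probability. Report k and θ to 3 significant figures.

Gamma(k,θ) with k>1 has mode (k−1)θ, so θ = 86.8/(k−1).
Need P(X < 190) = 0.99 with θ tied to k this way. Start at k = 2, θ = 86.8: P(X<190) ≈ 0.643.
Too low — raise k to concentrate. Iterating converges to k ≈ 8.86.
Then θ = 86.8/(8.86−1) ≈ 11.

k ≈ 8.86, θ ≈ 11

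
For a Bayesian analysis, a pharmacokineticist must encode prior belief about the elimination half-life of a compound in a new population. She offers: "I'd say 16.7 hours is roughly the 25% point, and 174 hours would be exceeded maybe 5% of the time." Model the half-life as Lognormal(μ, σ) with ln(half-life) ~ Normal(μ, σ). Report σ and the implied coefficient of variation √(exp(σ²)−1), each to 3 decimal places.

If T ~ Lognormal(μ,σ) then ln T ~ Normal(μ,σ), so the p-quantile of ln T is μ + z_p·σ.
ln(16.7) = 2.815 and ln(174) = 5.159; z_{0.25} = -0.6745, z_{0.95} = 1.645.
σ = (5.159 − 2.815)/(1.645 − (-0.6745)) = 1.010.
μ = 2.815 − (-0.6745)·1.010 = 3.497.
CV = √(exp(σ²)−1) = √(exp(1.0211)−1) = 1.333.

σ ≈ 1.010, CV ≈ 1.333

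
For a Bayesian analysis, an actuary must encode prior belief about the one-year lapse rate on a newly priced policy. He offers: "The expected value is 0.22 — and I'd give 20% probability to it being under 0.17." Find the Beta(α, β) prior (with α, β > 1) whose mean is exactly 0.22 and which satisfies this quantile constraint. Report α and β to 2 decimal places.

α ≈ 11.05, β ≈ 39.17

With mean 0.22 fixed, write α = 0.22s, β = 0.78s where s = α+β.
Need P(θ < 0.17) = 0.2 under Beta(0.22s, 0.78s). Normal approximation: (q−m)/√(m(1−m)/s) ≈ z_{0.2} = -0.842, so s ≈ 0.22·0.78·(-0.842)²/(0.17−0.22)² = 48.6.
At s = 48.6: P(θ<0.17) ≈ 0.204. Adjusting to match 0.2 gives s ≈ 50.22.
So α = 0.22·50.22 ≈ 11.05, β = 0.78·50.22 ≈ 39.17.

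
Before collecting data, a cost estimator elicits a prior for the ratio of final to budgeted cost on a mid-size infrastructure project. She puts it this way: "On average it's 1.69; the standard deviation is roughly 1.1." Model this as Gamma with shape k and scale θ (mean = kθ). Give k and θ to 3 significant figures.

k ≈ 2.36, θ ≈ 0.716

For Gamma(k, scale θ): mean = kθ, variance = kθ², so CV = 1/√k.
CV = SD/mean = 1.1/1.69 = 0.6509, hence k = 1/CV² = 2.36.
Then θ = mean/k = 1.69/2.36 = 0.716.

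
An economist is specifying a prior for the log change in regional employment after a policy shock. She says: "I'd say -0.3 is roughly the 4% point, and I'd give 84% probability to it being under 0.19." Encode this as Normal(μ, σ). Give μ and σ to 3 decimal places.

μ = 0.012, σ = 0.178

For Normal(μ,σ), the p-quantile is μ + z_p·σ. Here z_{0.04} = -1.751, z_{0.84} = 0.9945.
So -0.3 = μ − 1.751σ and 0.19 = μ + 0.9945σ.
Subtracting: σ = (0.19 − -0.3)/(0.9945 − (-1.751)) = 0.178.
Then μ = -0.3 − (-1.751)·0.178 = 0.012.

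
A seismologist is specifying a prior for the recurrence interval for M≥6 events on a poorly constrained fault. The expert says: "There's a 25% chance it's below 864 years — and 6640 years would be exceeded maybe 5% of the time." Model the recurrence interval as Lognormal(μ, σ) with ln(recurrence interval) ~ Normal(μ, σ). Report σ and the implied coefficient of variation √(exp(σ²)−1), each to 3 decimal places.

σ ≈ 0.879, CV ≈ 1.080

If T ~ Lognormal(μ,σ) then ln T ~ Normal(μ,σ), so the p-quantile of ln T is μ + z_p·σ.
ln(864) = 6.762 and ln(6640) = 8.801; z_{0.25} = -0.6745, z_{0.95} = 1.645.
σ = (8.801 − 6.762)/(1.645 − (-0.6745)) = 0.879.
μ = 6.762 − (-0.6745)·0.879 = 7.355.
CV = √(exp(σ²)−1) = √(exp(0.7731)−1) = 1.080.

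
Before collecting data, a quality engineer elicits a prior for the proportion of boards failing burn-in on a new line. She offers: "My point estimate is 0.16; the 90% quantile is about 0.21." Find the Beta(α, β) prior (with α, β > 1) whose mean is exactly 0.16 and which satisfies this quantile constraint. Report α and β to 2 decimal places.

With mean 0.16 fixed, write α = 0.16s, β = 0.84s where s = α+β.
Need P(θ < 0.21) = 0.9 under Beta(0.16s, 0.84s). Normal approximation: (q−m)/√(m(1−m)/s) ≈ z_{0.9} = 1.28, so s ≈ 0.16·0.84·(1.28)²/(0.21−0.16)² = 88.3.
At s = 88.3: P(θ<0.21) ≈ 0.895. Adjusting to match 0.9 gives s ≈ 92.83.
So α = 0.16·92.83 ≈ 14.85, β = 0.84·92.83 ≈ 77.98.

α ≈ 14.85, β ≈ 77.98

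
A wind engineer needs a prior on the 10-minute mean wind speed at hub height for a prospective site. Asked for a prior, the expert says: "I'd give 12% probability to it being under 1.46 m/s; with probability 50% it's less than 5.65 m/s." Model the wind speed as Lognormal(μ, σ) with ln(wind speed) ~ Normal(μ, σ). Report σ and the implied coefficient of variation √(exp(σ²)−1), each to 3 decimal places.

σ ≈ 1.152, CV ≈ 1.664

If T ~ Lognormal(μ,σ) then ln T ~ Normal(μ,σ), so the p-quantile of ln T is μ + z_p·σ.
ln(1.46) = 0.3784 and ln(5.65) = 1.732; z_{0.12} = -1.175, z_{0.5} = 0.
σ = (1.732 − 0.3784)/(0 − (-1.175)) = 1.152.
μ = 0.3784 − (-1.175)·1.152 = 1.732.
CV = √(exp(σ²)−1) = √(exp(1.3264)−1) = 1.664.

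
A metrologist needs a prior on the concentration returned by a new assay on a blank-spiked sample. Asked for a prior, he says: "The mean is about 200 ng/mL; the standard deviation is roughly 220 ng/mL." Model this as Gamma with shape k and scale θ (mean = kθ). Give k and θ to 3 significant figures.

k ≈ 0.826, θ ≈ 242

For Gamma(k, scale θ): mean = kθ, variance = kθ², so CV = 1/√k.
CV = SD/mean = 220/200 = 1.1, hence k = 1/CV² = 0.826.
Then θ = mean/k = 200/0.826 = 242.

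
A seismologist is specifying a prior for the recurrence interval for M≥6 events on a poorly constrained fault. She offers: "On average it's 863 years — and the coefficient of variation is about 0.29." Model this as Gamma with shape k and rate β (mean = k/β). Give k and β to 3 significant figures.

k ≈ 11.9, β ≈ 0.0138

For Gamma(k, rate β): mean = k/β, variance = k/β², so CV = 1/√k.
CV = 0.29, hence k = 1/CV² = 11.9.
Then β = k/mean = 11.9/863 = 0.0138.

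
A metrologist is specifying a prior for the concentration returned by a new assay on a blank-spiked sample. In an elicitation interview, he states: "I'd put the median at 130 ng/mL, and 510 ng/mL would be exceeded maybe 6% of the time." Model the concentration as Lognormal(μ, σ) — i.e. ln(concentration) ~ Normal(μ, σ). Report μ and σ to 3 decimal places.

If T ~ Lognormal(μ,σ) then ln T ~ Normal(μ,σ), so the p-quantile of ln T is μ + z_p·σ.
ln(130) = 4.868 and ln(510) = 6.234; z_{0.5} = 0, z_{0.94} = 1.555.
σ = (6.234 − 4.868)/(1.555 − (0)) = 0.879.
μ = 4.868 − (0)·0.879 = 4.868.

μ ≈ 4.868, σ ≈ 0.879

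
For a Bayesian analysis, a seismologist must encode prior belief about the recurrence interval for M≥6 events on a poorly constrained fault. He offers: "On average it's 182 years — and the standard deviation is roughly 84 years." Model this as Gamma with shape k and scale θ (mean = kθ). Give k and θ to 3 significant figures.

For Gamma(k, scale θ): mean = kθ, variance = kθ², so CV = 1/√k.
CV = SD/mean = 84/182 = 0.4615, hence k = 1/CV² = 4.69.
Then θ = mean/k = 182/4.69 = 38.8.

k ≈ 4.69, θ ≈ 38.8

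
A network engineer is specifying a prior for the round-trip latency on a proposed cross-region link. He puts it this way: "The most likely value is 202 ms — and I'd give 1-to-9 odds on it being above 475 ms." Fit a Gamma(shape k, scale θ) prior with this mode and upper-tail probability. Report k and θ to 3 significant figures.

Gamma(k,θ) with k>1 has mode (k−1)θ, so θ = 202/(k−1).
Need P(X < 475) = 0.9 with θ tied to k this way. Start at k = 2, θ = 202: P(X<475) ≈ 0.681.
Too low — raise k to concentrate. Iterating converges to k ≈ 3.63.
Then θ = 202/(3.63−1) ≈ 76.8.

k ≈ 3.63, θ ≈ 76.8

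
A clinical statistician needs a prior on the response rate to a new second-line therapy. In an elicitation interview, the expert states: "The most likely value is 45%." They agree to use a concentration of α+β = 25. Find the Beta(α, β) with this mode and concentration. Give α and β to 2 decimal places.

α = 11.35, β = 13.65

For α,β > 1 the Beta mode is (α−1)/(α+β−2). With α+β = 25, the mode is (α−1)/23.
Set (α−1)/23 = 0.45 → α = 1 + 0.45·23 = 11.35.
β = 25 − α = 13.65.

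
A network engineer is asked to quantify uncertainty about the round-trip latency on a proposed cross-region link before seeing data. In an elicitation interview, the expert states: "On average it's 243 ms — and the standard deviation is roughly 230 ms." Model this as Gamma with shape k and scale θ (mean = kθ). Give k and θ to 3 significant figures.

For Gamma(k, scale θ): mean = kθ, variance = kθ², so CV = 1/√k.
CV = SD/mean = 230/243 = 0.9465, hence k = 1/CV² = 1.12.
Then θ = mean/k = 243/1.12 = 218.

k ≈ 1.12, θ ≈ 218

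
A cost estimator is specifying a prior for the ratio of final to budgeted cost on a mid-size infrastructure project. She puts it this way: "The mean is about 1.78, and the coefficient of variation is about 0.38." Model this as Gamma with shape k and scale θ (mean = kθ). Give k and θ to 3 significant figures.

k ≈ 6.93, θ ≈ 0.257

For Gamma(k, scale θ): mean = kθ, variance = kθ², so CV = 1/√k.
CV = 0.38, hence k = 1/CV² = 6.93.
Then θ = mean/k = 1.78/6.93 = 0.257.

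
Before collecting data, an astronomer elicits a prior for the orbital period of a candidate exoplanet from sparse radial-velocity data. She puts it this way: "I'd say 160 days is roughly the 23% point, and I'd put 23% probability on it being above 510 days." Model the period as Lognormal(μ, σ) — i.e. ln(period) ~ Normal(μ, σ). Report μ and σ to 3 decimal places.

If T ~ Lognormal(μ,σ) then ln T ~ Normal(μ,σ), so the p-quantile of ln T is μ + z_p·σ.
ln(160) = 5.075 and ln(510) = 6.234; z_{0.23} = -0.7388, z_{0.77} = 0.7388.
σ = (6.234 − 5.075)/(0.7388 − (-0.7388)) = 0.784.
μ = 5.075 − (-0.7388)·0.784 = 5.655.

μ ≈ 5.655, σ ≈ 0.784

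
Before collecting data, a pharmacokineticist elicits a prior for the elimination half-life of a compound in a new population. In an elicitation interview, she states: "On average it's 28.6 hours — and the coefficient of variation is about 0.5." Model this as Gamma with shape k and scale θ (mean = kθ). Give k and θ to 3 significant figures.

For Gamma(k, scale θ): mean = kθ, variance = kθ², so CV = 1/√k.
CV = 0.5, hence k = 1/CV² = 4.
Then θ = mean/k = 28.6/4 = 7.15.

k ≈ 4, θ ≈ 7.15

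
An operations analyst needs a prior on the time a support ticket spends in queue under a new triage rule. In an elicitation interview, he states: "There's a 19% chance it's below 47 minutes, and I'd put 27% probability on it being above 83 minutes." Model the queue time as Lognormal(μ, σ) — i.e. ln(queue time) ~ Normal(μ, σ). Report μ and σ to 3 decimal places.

If T ~ Lognormal(μ,σ) then ln T ~ Normal(μ,σ), so the p-quantile of ln T is μ + z_p·σ.
ln(47) = 3.85 and ln(83) = 4.419; z_{0.19} = -0.8779, z_{0.73} = 0.6128.
σ = (4.419 − 3.85)/(0.6128 − (-0.8779)) = 0.381.
μ = 3.85 − (-0.8779)·0.381 = 4.185.

μ ≈ 4.185, σ ≈ 0.381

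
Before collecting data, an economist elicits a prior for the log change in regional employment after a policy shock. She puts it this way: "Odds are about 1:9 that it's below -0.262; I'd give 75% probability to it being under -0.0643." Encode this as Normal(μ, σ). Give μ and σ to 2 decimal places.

μ = -0.13, σ = 0.10

The p-quantile of Normal(μ,σ) is μ + z_p·σ, with z_{0.1} = -1.282 and z_{0.75} = 0.6745.
Eliminate σ: μ = (z₂·x₁ − z₁·x₂)/(z₂ − z₁) = (0.6745·-0.262 − (-1.282)·-0.0643)/1.956 = -0.13.
Then σ = (x₂ − x₁)/(z₂ − z₁) = (-0.0643 − -0.262)/1.956 = 0.10.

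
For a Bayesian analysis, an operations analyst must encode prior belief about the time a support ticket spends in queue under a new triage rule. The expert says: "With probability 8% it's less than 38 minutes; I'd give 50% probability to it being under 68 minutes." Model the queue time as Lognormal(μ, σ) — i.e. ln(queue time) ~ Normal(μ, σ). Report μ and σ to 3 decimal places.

μ ≈ 4.220, σ ≈ 0.414

If T ~ Lognormal(μ,σ) then ln T ~ Normal(μ,σ), so the p-quantile of ln T is μ + z_p·σ.
ln(38) = 3.638 and ln(68) = 4.22; z_{0.08} = -1.405, z_{0.5} = 0.
σ = (4.22 − 3.638)/(0 − (-1.405)) = 0.414.
μ = 3.638 − (-1.405)·0.414 = 4.220.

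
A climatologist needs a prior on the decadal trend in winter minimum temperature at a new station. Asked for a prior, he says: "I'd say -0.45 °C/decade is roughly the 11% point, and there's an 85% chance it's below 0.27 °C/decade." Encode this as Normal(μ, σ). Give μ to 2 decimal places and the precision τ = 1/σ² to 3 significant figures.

The p-quantile of Normal(μ,σ) is μ + z_p·σ, with z_{0.11} = -1.227 and z_{0.85} = 1.036.
Eliminate σ: μ = (z₂·x₁ − z₁·x₂)/(z₂ − z₁) = (1.036·-0.45 − (-1.227)·0.27)/2.263 = -0.06.
Then σ = (x₂ − x₁)/(z₂ − z₁) = (0.27 − -0.45)/2.263 = 0.32.
Precision τ = 1/σ² = 1/0.3182² = 9.88.

μ = -0.06, τ = 9.88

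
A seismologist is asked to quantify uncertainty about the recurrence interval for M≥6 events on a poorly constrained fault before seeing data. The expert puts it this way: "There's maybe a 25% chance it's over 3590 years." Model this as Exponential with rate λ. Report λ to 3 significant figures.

λ ≈ 0.000386

P(T > 3590.0) = e^(−λ·3590.0) = 0.25, so λ = −ln(0.25)/3590.0 = 0.000386.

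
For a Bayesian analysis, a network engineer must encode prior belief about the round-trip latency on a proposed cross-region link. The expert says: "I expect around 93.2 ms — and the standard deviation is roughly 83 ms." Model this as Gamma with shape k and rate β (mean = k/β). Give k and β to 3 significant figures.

k ≈ 1.26, β ≈ 0.0135

For Gamma(k, rate β): mean = k/β, variance = k/β², so CV = 1/√k.
CV = SD/mean = 83/93.2 = 0.8906, hence k = 1/CV² = 1.26.
Then β = k/mean = 1.26/93.2 = 0.0135.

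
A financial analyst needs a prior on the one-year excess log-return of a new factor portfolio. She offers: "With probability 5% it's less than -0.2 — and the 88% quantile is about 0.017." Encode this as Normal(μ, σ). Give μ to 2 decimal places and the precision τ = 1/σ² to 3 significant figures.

The p-quantile of Normal(μ,σ) is μ + z_p·σ, with z_{0.05} = -1.645 and z_{0.88} = 1.175.
Eliminate σ: μ = (z₂·x₁ − z₁·x₂)/(z₂ − z₁) = (1.175·-0.2 − (-1.645)·0.017)/2.82 = -0.07.
Then σ = (x₂ − x₁)/(z₂ − z₁) = (0.017 − -0.2)/2.82 = 0.08.
Precision τ = 1/σ² = 1/0.07695² = 169.

μ = -0.07, τ = 169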